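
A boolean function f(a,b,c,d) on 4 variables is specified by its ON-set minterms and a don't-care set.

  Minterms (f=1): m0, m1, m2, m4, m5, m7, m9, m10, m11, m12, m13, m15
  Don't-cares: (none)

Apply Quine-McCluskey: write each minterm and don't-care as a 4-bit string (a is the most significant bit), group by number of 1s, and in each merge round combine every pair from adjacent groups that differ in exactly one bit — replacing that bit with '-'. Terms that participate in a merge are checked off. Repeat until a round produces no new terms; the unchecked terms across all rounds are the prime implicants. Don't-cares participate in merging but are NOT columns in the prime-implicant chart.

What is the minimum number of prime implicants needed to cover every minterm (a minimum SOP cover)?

Round 0: 0000✓ 0001✓ 0010✓ 0100✓ 0101✓ 0111✓ 1001✓ 1010✓ 1011✓ 1100✓ 1101✓ 1111✓
Round 1: -001✓ -010 -100✓ -101✓ -111✓ 0-00✓ 0-01✓ 00-0 000-✓ 01-1✓ 010-✓ 1-01✓ 1-11✓ 10-1✓ 101- 11-1✓ 110-✓
Round 2: --01 -1-1 -10- 0-0- 1--1
PIs = {--01, -010, -1-1, -10-, 0-0-, 00-0, 1--1, 101-}
Coverage chart:
  m0: 0-0-,00-0
  m1: --01,0-0-
  m2: -010,00-0
  m4: -10-,0-0-
  m5: --01,-1-1,-10-,0-0-
  m7: -1-1 ←essential
  m9: --01,1--1
  m10: -010,101-
  m11: 1--1,101-
  m12: -10- ←essential
  m13: --01,-1-1,-10-,1--1
  m15: -1-1,1--1
Essential: -1-1, -10-
Petrick residual → --01, 00-0, 101-
Min cover (5 terms): c'd + bd + bc' + a'b'd' + ab'c

5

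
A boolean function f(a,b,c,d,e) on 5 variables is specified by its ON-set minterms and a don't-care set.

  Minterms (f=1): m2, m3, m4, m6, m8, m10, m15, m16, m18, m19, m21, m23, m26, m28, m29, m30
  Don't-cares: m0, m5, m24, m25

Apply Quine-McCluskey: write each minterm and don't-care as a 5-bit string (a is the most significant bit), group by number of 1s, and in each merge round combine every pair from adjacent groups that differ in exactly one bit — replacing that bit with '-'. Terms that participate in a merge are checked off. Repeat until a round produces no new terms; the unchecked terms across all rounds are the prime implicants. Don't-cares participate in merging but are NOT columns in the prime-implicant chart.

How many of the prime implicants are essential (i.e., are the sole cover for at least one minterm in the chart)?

size-2^0 implicants → 00000(✓)  00010(✓)  00011(✓)  00100(✓)  00101(✓)  00110(✓)  01000(✓)  01010(✓)  01111  10000(✓)  10010(✓)  10011(✓)  10101(✓)  10111(✓)  11000(✓)  11001(✓)  11010(✓)  11100(✓)  11101(✓)  11110(✓)
size-2^1 implicants → -0000(✓)  -0010(✓)  -0011(✓)  -0101  -1000(✓)  -1010(✓)  0-000(✓)  0-010(✓)  00-00(✓)  00-10(✓)  000-0(✓)  0001-(✓)  001-0(✓)  0010-  010-0(✓)  1-000(✓)  1-010(✓)  1-101  10-11  100-0(✓)  1001-(✓)  101-1  11-00(✓)  11-01(✓)  11-10(✓)  110-0(✓)  1100-(✓)  111-0(✓)  1110-(✓)
size-2^2 implicants → --000(✓)  --010(✓)  -00-0(✓)  -001-  -10-0(✓)  0-0-0(✓)  00--0  1-0-0(✓)  11--0  11-0-
size-2^3 implicants → --0-0
Unchecked terms (primes): --0-0, -001-, -0101, 00--0, 0010-, 01111, 1-101, 10-11, 101-1, 11--0, 11-0-
Minterm coverage:
  m2 ⊆ --0-0,-001-,00--0
  m3 ⊆ -001- [E]
  m4 ⊆ 00--0,0010-
  m6 ⊆ 00--0 [E]
  m8 ⊆ --0-0 [E]
  m10 ⊆ --0-0 [E]
  m15 ⊆ 01111 [E]
  m16 ⊆ --0-0 [E]
  m18 ⊆ --0-0,-001-
  m19 ⊆ -001-,10-11
  m21 ⊆ -0101,1-101,101-1
  m23 ⊆ 10-11,101-1
  m26 ⊆ --0-0,11--0
  m28 ⊆ 11--0,11-0-
  m29 ⊆ 1-101,11-0-
  m30 ⊆ 11--0 [E]
E = {--0-0, -001-, 00--0, 01111, 11--0}

5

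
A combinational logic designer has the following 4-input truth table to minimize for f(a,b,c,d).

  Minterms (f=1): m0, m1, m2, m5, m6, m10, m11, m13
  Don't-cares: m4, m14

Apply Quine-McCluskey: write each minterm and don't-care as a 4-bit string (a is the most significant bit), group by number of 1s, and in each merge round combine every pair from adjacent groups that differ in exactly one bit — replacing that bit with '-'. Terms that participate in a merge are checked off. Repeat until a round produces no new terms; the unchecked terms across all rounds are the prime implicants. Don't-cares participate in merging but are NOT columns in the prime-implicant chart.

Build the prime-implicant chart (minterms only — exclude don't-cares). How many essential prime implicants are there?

size-2^0 implicants → 0000(✓)  0001(✓)  0010(✓)  0100(✓)  0101(✓)  0110(✓)  1010(✓)  1011(✓)  1101(✓)  1110(✓)
size-2^1 implicants → -010(✓)  -101  -110(✓)  0-00(✓)  0-01(✓)  0-10(✓)  00-0(✓)  000-(✓)  01-0(✓)  010-(✓)  1-10(✓)  101-
size-2^2 implicants → --10  0--0  0-0-
Unchecked terms (primes): --10, -101, 0--0, 0-0-, 101-
Minterm coverage:
  m0 ⊆ 0--0,0-0-
  m1 ⊆ 0-0- [E]
  m2 ⊆ --10,0--0
  m5 ⊆ -101,0-0-
  m6 ⊆ --10,0--0
  m10 ⊆ --10,101-
  m11 ⊆ 101- [E]
  m13 ⊆ -101 [E]
E = {-101, 0-0-, 101-}

3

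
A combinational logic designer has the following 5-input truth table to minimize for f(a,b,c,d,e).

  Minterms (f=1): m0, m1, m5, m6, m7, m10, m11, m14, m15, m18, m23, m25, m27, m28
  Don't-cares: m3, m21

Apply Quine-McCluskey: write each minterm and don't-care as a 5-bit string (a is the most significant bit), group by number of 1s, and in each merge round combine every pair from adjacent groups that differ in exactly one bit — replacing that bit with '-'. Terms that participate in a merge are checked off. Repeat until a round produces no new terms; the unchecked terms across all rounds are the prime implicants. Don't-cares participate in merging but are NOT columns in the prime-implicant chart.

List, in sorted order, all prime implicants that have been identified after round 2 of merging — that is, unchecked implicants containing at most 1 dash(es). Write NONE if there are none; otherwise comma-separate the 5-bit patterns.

[col 0] 00000*, 00001*, 00011*, 00101*, 00110*, 00111*, 01010*, 01011*, 01110*, 01111*, 10010, 10101*, 10111*, 11001*, 11011*, 11100
[col 1] -0101*, -0111*, -1011, 0-011*, 0-110*, 0-111*, 00-01*, 00-11*, 000-1*, 0000-, 001-1*, 0011-*, 01-10*, 01-11*, 0101-*, 0111-*, 101-1*, 110-1
[col 2] -01-1, 0--11, 0-11-, 00--1, 01-1-
Prime implicants: -01-1, -1011, 0--11, 0-11-, 00--1, 0000-, 01-1-, 10010, 110-1, 11100

-1011, 0000-, 10010, 110-1, 11100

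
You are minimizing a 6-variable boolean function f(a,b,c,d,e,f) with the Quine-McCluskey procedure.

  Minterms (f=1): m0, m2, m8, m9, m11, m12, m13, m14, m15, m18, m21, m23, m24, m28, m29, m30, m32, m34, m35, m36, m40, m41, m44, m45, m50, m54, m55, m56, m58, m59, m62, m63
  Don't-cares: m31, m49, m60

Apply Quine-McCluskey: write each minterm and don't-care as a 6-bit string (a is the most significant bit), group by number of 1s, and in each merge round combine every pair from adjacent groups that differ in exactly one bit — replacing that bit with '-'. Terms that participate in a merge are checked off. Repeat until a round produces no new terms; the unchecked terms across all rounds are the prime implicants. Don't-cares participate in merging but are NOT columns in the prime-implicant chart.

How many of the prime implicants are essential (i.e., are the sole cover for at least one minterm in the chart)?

size-2^0 implicants → 000000(✓)  000010(✓)  001000(✓)  001001(✓)  001011(✓)  001100(✓)  001101(✓)  001110(✓)  001111(✓)  010010(✓)  010101(✓)  010111(✓)  011000(✓)  011100(✓)  011101(✓)  011110(✓)  011111(✓)  100000(✓)  100010(✓)  100011(✓)  100100(✓)  101000(✓)  101001(✓)  101100(✓)  101101(✓)  110001  110010(✓)  110110(✓)  110111(✓)  111000(✓)  111010(✓)  111011(✓)  111100(✓)  111110(✓)  111111(✓)
size-2^1 implicants → -00000(✓)  -00010(✓)  -01000(✓)  -01001(✓)  -01100(✓)  -01101(✓)  -10010(✓)  -10111(✓)  -11000(✓)  -11100(✓)  -11110(✓)  -11111(✓)  0-0010(✓)  0-1000(✓)  0-1100(✓)  0-1101(✓)  0-1110(✓)  0-1111(✓)  00-000(✓)  0000-0(✓)  001-00(✓)  001-01(✓)  001-11(✓)  0010-1(✓)  00100-(✓)  0011-0(✓)  0011-1(✓)  00110-(✓)  00111-(✓)  01-101(✓)  01-111(✓)  0101-1(✓)  011-00(✓)  0111-0(✓)  0111-1(✓)  01110-(✓)  01111-(✓)  1-0010(✓)  1-1000(✓)  1-1100(✓)  10-000(✓)  10-100(✓)  100-00(✓)  1000-0(✓)  10001-  101-00(✓)  101-01(✓)  10100-(✓)  10110-(✓)  11-010(✓)  11-110(✓)  11-111(✓)  110-10(✓)  11011-(✓)  111-00(✓)  111-10(✓)  111-11(✓)  1110-0(✓)  11101-(✓)  1111-0(✓)  11111-(✓)
size-2^2 implicants → --0010  --1000(✓)  --1100(✓)  -0-000  -000-0  -01-00(✓)  -01-01(✓)  -0100-(✓)  -0110-(✓)  -1-111  -11-00(✓)  -111-0  -1111-  0-1-00(✓)  0-11-0(✓)  0-11-1(✓)  0-110-(✓)  0-111-(✓)  001--1  001-0-(✓)  0011--(✓)  01-1-1  0111--(✓)  1-1-00(✓)  10--00  101-0-(✓)  11--10  11-11-  111--0  111-1-
size-2^3 implicants → --1-00  -01-0-  0-11--
Unchecked terms (primes): --0010, --1-00, -0-000, -000-0, -01-0-, -1-111, -111-0, -1111-, 0-11--, 001--1, 01-1-1, 10--00, 10001-, 11--10, 11-11-, 110001, 111--0, 111-1-
Minterm coverage:
  m0 ⊆ -0-000,-000-0
  m2 ⊆ --0010,-000-0
  m8 ⊆ --1-00,-0-000,-01-0-
  m9 ⊆ -01-0-,001--1
  m11 ⊆ 001--1 [E]
  m12 ⊆ --1-00,-01-0-,0-11--
  m13 ⊆ -01-0-,0-11--,001--1
  m14 ⊆ 0-11-- [E]
  m15 ⊆ 0-11--,001--1
  m18 ⊆ --0010 [E]
  m21 ⊆ 01-1-1 [E]
  m23 ⊆ -1-111,01-1-1
  m24 ⊆ --1-00 [E]
  m28 ⊆ --1-00,-111-0,0-11--
  m29 ⊆ 0-11--,01-1-1
  m30 ⊆ -111-0,-1111-,0-11--
  m32 ⊆ -0-000,-000-0,10--00
  m34 ⊆ --0010,-000-0,10001-
  m35 ⊆ 10001- [E]
  m36 ⊆ 10--00 [E]
  m40 ⊆ --1-00,-0-000,-01-0-,10--00
  m41 ⊆ -01-0- [E]
  m44 ⊆ --1-00,-01-0-,10--00
  m45 ⊆ -01-0- [E]
  m50 ⊆ --0010,11--10
  m54 ⊆ 11--10,11-11-
  m55 ⊆ -1-111,11-11-
  m56 ⊆ --1-00,111--0
  m58 ⊆ 11--10,111--0,111-1-
  m59 ⊆ 111-1- [E]
  m62 ⊆ -111-0,-1111-,11--10,11-11-,111--0,111-1-
  m63 ⊆ -1-111,-1111-,11-11-,111-1-
E = {--0010, --1-00, -01-0-, 0-11--, 001--1, 01-1-1, 10--00, 10001-, 111-1-}

9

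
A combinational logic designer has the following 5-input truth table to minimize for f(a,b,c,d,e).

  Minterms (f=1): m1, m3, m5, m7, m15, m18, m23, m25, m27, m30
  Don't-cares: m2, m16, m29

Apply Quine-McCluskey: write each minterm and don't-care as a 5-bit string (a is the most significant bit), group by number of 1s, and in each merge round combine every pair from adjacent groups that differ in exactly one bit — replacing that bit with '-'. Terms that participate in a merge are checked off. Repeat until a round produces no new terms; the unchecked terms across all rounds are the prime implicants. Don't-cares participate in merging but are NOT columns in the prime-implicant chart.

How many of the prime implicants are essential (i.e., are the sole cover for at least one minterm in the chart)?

[col 0] 00001*, 00010*, 00011*, 00101*, 00111*, 01111*, 10000*, 10010*, 10111*, 11001*, 11011*, 11101*, 11110
[col 1] -0010, -0111, 0-111, 00-01*, 00-11*, 000-1*, 0001-, 001-1*, 100-0, 11-01, 110-1
[col 2] 00--1
Prime implicants: -0010, -0111, 0-111, 00--1, 0001-, 100-0, 11-01, 110-1, 11110
PI chart (minterm → PIs covering it):
  1 | 00--1  (sole → essential)
  3 | 00--1,0001-
  5 | 00--1  (sole → essential)
  7 | -0111,0-111,00--1
  15 | 0-111  (sole → essential)
  18 | -0010,100-0
  23 | -0111  (sole → essential)
  25 | 11-01,110-1
  27 | 110-1  (sole → essential)
  30 | 11110  (sole → essential)
Essential prime implicants: -0111, 0-111, 00--1, 110-1, 11110

5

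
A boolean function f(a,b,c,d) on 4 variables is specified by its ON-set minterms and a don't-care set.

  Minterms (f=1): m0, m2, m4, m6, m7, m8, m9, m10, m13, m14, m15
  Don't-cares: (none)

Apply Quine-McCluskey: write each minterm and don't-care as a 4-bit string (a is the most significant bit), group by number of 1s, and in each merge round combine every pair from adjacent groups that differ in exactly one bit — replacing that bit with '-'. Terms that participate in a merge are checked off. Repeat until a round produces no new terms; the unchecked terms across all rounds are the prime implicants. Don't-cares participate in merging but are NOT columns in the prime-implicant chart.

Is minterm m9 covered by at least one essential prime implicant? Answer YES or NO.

[col 0] 0000*, 0010*, 0100*, 0110*, 0111*, 1000*, 1001*, 1010*, 1101*, 1110*, 1111*
[col 1] -000*, -010*, -110*, -111*, 0-00*, 0-10*, 00-0*, 01-0*, 011-*, 1-01, 1-10*, 10-0*, 100-, 11-1, 111-*
[col 2] --10, -0-0, -11-, 0--0
Prime implicants: --10, -0-0, -11-, 0--0, 1-01, 100-, 11-1
PI chart (minterm → PIs covering it):
  0 | -0-0,0--0
  2 | --10,-0-0,0--0
  4 | 0--0  (sole → essential)
  6 | --10,-11-,0--0
  7 | -11-  (sole → essential)
  8 | -0-0,100-
  9 | 1-01,100-
  10 | --10,-0-0
  13 | 1-01,11-1
  14 | --10,-11-
  15 | -11-,11-1
Essential prime implicants: -11-, 0--0

NO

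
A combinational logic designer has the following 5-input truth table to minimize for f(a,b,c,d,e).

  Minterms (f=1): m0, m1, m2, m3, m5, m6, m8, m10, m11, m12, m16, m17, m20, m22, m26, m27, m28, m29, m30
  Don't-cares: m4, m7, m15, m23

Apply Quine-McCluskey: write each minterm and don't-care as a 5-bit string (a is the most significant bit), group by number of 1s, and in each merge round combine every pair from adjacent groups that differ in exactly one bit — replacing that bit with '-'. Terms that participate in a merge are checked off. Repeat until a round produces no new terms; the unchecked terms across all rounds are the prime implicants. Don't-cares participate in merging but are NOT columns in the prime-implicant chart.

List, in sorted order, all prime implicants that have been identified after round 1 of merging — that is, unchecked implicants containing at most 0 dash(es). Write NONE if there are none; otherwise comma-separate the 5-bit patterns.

NONE

size-2^0 implicants → 00000(✓)  00001(✓)  00010(✓)  00011(✓)  00100(✓)  00101(✓)  00110(✓)  00111(✓)  01000(✓)  01010(✓)  01011(✓)  01100(✓)  01111(✓)  10000(✓)  10001(✓)  10100(✓)  10110(✓)  10111(✓)  11010(✓)  11011(✓)  11100(✓)  11101(✓)  11110(✓)
size-2^1 implicants → -0000(✓)  -0001(✓)  -0100(✓)  -0110(✓)  -0111(✓)  -1010(✓)  -1011(✓)  -1100(✓)  0-000(✓)  0-010(✓)  0-011(✓)  0-100(✓)  0-111(✓)  00-00(✓)  00-01(✓)  00-10(✓)  00-11(✓)  000-0(✓)  000-1(✓)  0000-(✓)  0001-(✓)  001-0(✓)  001-1(✓)  0010-(✓)  0011-(✓)  01-00(✓)  01-11(✓)  010-0(✓)  0101-(✓)  1-100(✓)  1-110(✓)  10-00(✓)  1000-(✓)  101-0(✓)  1011-(✓)  11-10  1101-(✓)  111-0(✓)  1110-
size-2^2 implicants → --100  -0-00  -000-  -01-0  -011-  -101-  0--00  0--11  0-0-0  0-01-  00--0(✓)  00--1(✓)  00-0-(✓)  00-1-(✓)  000--(✓)  001--(✓)  1-1-0
size-2^3 implicants → 00---
Unchecked terms (primes): --100, -0-00, -000-, -01-0, -011-, -101-, 0--00, 0--11, 0-0-0, 0-01-, 00---, 1-1-0, 11-10, 1110-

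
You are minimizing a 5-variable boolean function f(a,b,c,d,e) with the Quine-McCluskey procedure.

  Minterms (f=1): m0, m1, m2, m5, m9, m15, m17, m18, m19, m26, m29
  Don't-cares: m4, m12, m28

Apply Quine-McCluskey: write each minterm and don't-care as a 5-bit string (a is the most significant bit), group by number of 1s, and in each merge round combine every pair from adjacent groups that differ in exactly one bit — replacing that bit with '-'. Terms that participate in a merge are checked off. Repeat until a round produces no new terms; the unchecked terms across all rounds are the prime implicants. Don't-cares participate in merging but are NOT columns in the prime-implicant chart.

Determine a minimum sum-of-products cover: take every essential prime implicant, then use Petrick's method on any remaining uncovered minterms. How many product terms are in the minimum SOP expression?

7

size-2^0 implicants → 00000(✓)  00001(✓)  00010(✓)  00100(✓)  00101(✓)  01001(✓)  01100(✓)  01111  10001(✓)  10010(✓)  10011(✓)  11010(✓)  11100(✓)  11101(✓)
size-2^1 implicants → -0001  -0010  -1100  0-001  0-100  00-00(✓)  00-01(✓)  000-0  0000-(✓)  0010-(✓)  1-010  100-1  1001-  1110-
size-2^2 implicants → 00-0-
Unchecked terms (primes): -0001, -0010, -1100, 0-001, 0-100, 00-0-, 000-0, 01111, 1-010, 100-1, 1001-, 1110-
Minterm coverage:
  m0 ⊆ 00-0-,000-0
  m1 ⊆ -0001,0-001,00-0-
  m2 ⊆ -0010,000-0
  m5 ⊆ 00-0- [E]
  m9 ⊆ 0-001 [E]
  m15 ⊆ 01111 [E]
  m17 ⊆ -0001,100-1
  m18 ⊆ -0010,1-010,1001-
  m19 ⊆ 100-1,1001-
  m26 ⊆ 1-010 [E]
  m29 ⊆ 1110- [E]
E = {0-001, 00-0-, 01111, 1-010, 1110-}
Petrick residual → -0010, 100-1
Cover = b'c'de' + a'c'd'e + a'b'd' + a'bcde + ac'de' + ab'c'e + abcd'  |cover|=7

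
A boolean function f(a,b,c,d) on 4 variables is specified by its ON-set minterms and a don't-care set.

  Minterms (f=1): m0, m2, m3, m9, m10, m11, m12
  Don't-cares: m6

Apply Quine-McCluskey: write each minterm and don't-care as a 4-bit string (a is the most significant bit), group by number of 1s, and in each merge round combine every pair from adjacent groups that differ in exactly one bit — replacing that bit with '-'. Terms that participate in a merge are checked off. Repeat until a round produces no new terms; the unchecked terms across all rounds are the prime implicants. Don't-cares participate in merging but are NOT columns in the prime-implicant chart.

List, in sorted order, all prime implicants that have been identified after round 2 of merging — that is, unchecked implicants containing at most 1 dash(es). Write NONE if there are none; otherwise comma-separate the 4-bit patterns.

0-10, 00-0, 10-1, 1100

size-2^0 implicants → 0000(✓)  0010(✓)  0011(✓)  0110(✓)  1001(✓)  1010(✓)  1011(✓)  1100
size-2^1 implicants → -010(✓)  -011(✓)  0-10  00-0  001-(✓)  10-1  101-(✓)
size-2^2 implicants → -01-
Unchecked terms (primes): -01-, 0-10, 00-0, 10-1, 1100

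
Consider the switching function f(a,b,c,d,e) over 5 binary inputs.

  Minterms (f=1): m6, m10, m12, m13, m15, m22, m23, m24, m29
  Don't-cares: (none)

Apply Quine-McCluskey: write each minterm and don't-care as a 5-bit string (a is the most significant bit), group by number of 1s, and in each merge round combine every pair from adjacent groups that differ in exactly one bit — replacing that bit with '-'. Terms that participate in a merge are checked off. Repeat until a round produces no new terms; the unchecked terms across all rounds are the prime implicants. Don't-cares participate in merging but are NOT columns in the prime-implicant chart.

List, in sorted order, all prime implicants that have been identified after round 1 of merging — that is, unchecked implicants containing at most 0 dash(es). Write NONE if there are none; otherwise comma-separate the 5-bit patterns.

[col 0] 00110*, 01010, 01100*, 01101*, 01111*, 10110*, 10111*, 11000, 11101*
[col 1] -0110, -1101, 011-1, 0110-, 1011-
Prime implicants: -0110, -1101, 01010, 011-1, 0110-, 1011-, 11000

01010, 11000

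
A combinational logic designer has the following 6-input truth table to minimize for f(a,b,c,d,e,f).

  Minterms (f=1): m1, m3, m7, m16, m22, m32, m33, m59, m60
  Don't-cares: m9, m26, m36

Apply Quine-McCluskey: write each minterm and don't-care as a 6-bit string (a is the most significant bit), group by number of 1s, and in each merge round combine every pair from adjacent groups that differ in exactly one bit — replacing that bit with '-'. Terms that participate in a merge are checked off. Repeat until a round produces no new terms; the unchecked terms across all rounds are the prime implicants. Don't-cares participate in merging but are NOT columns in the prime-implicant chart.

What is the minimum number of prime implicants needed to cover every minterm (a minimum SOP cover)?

7

size-2^0 implicants → 000001(✓)  000011(✓)  000111(✓)  001001(✓)  010000  010110  011010  100000(✓)  100001(✓)  100100(✓)  111011  111100
size-2^1 implicants → -00001  00-001  000-11  0000-1  100-00  10000-
Unchecked terms (primes): -00001, 00-001, 000-11, 0000-1, 010000, 010110, 011010, 100-00, 10000-, 111011, 111100
Minterm coverage:
  m1 ⊆ -00001,00-001,0000-1
  m3 ⊆ 000-11,0000-1
  m7 ⊆ 000-11 [E]
  m16 ⊆ 010000 [E]
  m22 ⊆ 010110 [E]
  m32 ⊆ 100-00,10000-
  m33 ⊆ -00001,10000-
  m59 ⊆ 111011 [E]
  m60 ⊆ 111100 [E]
E = {000-11, 010000, 010110, 111011, 111100}
Petrick residual → -00001, 100-00
Cover = b'c'd'e'f + a'b'c'ef + a'bc'd'e'f' + a'bc'def' + ab'c'e'f' + abcd'ef + abcde'f'  |cover|=7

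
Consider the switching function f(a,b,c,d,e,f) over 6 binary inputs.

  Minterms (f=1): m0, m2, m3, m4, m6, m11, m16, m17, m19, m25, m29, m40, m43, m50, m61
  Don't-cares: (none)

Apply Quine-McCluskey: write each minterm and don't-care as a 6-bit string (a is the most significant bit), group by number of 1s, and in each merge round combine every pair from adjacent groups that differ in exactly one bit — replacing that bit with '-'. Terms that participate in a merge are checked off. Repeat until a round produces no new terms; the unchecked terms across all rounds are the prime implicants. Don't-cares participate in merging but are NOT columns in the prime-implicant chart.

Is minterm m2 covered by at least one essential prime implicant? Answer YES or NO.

size-2^0 implicants → 000000(✓)  000010(✓)  000011(✓)  000100(✓)  000110(✓)  001011(✓)  010000(✓)  010001(✓)  010011(✓)  011001(✓)  011101(✓)  101000  101011(✓)  110010  111101(✓)
size-2^1 implicants → -01011  -11101  0-0000  0-0011  00-011  000-00(✓)  000-10(✓)  0000-0(✓)  00001-  0001-0(✓)  01-001  0100-1  01000-  011-01
size-2^2 implicants → 000--0
Unchecked terms (primes): -01011, -11101, 0-0000, 0-0011, 00-011, 000--0, 00001-, 01-001, 0100-1, 01000-, 011-01, 101000, 110010
Minterm coverage:
  m0 ⊆ 0-0000,000--0
  m2 ⊆ 000--0,00001-
  m3 ⊆ 0-0011,00-011,00001-
  m4 ⊆ 000--0 [E]
  m6 ⊆ 000--0 [E]
  m11 ⊆ -01011,00-011
  m16 ⊆ 0-0000,01000-
  m17 ⊆ 01-001,0100-1,01000-
  m19 ⊆ 0-0011,0100-1
  m25 ⊆ 01-001,011-01
  m29 ⊆ -11101,011-01
  m40 ⊆ 101000 [E]
  m43 ⊆ -01011 [E]
  m50 ⊆ 110010 [E]
  m61 ⊆ -11101 [E]
E = {-01011, -11101, 000--0, 101000, 110010}

YES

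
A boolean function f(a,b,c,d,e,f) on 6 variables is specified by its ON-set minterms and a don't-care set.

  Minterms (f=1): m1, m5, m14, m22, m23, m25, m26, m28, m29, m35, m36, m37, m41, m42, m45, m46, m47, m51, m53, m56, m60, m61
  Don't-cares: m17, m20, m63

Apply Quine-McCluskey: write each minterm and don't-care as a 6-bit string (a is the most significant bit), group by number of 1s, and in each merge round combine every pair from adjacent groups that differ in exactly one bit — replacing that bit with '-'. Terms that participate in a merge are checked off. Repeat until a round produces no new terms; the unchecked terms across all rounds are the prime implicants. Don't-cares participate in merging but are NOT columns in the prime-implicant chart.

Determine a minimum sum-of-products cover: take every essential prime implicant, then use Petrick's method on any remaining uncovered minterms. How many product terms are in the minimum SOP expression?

13

size-2^0 implicants → 000001(✓)  000101(✓)  001110(✓)  010001(✓)  010100(✓)  010110(✓)  010111(✓)  011001(✓)  011010  011100(✓)  011101(✓)  100011(✓)  100100(✓)  100101(✓)  101001(✓)  101010(✓)  101101(✓)  101110(✓)  101111(✓)  110011(✓)  110101(✓)  111000(✓)  111100(✓)  111101(✓)  111111(✓)
size-2^1 implicants → -00101  -01110  -11100(✓)  -11101(✓)  0-0001  000-01  01-001  01-100  0101-0  01011-  011-01  01110-(✓)  1-0011  1-0101(✓)  1-1101(✓)  1-1111(✓)  10-101(✓)  10010-  101-01  101-10  1011-1(✓)  10111-  11-101(✓)  111-00  1111-1(✓)  11110-(✓)
size-2^2 implicants → -1110-  1--101  1-11-1
Unchecked terms (primes): -00101, -01110, -1110-, 0-0001, 000-01, 01-001, 01-100, 0101-0, 01011-, 011-01, 011010, 1--101, 1-0011, 1-11-1, 10010-, 101-01, 101-10, 10111-, 111-00
Minterm coverage:
  m1 ⊆ 0-0001,000-01
  m5 ⊆ -00101,000-01
  m14 ⊆ -01110 [E]
  m22 ⊆ 0101-0,01011-
  m23 ⊆ 01011- [E]
  m25 ⊆ 01-001,011-01
  m26 ⊆ 011010 [E]
  m28 ⊆ -1110-,01-100
  m29 ⊆ -1110-,011-01
  m35 ⊆ 1-0011 [E]
  m36 ⊆ 10010- [E]
  m37 ⊆ -00101,1--101,10010-
  m41 ⊆ 101-01 [E]
  m42 ⊆ 101-10 [E]
  m45 ⊆ 1--101,1-11-1,101-01
  m46 ⊆ -01110,101-10,10111-
  m47 ⊆ 1-11-1,10111-
  m51 ⊆ 1-0011 [E]
  m53 ⊆ 1--101 [E]
  m56 ⊆ 111-00 [E]
  m60 ⊆ -1110-,111-00
  m61 ⊆ -1110-,1--101,1-11-1
E = {-01110, 01011-, 011010, 1--101, 1-0011, 10010-, 101-01, 101-10, 111-00}
Petrick residual → -1110-, 000-01, 01-001, 1-11-1
Cover = b'cdef' + bcde' + a'b'c'e'f + a'bd'e'f + a'bc'de + a'bcd'ef' + ade'f + ac'd'ef + acdf + ab'c'de' + ab'ce'f + ab'cef' + abce'f'  |cover|=13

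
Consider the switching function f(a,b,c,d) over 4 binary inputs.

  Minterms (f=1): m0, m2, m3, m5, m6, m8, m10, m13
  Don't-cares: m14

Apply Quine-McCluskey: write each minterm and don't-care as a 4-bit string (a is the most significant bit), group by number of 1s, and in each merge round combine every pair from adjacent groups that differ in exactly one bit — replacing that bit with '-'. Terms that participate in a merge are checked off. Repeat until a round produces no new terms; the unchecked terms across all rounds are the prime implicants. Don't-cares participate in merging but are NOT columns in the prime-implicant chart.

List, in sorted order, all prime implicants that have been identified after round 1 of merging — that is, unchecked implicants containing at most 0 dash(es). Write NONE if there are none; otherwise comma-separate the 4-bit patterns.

NONE

[col 0] 0000*, 0010*, 0011*, 0101*, 0110*, 1000*, 1010*, 1101*, 1110*
[col 1] -000*, -010*, -101, -110*, 0-10*, 00-0*, 001-, 1-10*, 10-0*
[col 2] --10, -0-0
Prime implicants: --10, -0-0, -101, 001-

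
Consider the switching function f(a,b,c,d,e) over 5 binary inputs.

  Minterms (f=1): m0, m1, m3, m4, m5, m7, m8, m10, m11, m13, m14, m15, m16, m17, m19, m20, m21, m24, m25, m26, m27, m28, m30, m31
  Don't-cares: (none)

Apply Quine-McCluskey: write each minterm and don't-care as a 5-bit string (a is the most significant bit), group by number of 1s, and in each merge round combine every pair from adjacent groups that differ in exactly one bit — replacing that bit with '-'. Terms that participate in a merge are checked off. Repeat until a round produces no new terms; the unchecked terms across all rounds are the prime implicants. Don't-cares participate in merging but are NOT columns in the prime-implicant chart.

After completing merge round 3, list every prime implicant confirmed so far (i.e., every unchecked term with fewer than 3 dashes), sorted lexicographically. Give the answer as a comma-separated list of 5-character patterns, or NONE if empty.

--000, --011, -00-1, -10-0, 0--11, 0-1-1, 00--1, 1--00, 1-0-1, 1-00-, 11--0, 110--

size-2^0 implicants → 00000(✓)  00001(✓)  00011(✓)  00100(✓)  00101(✓)  00111(✓)  01000(✓)  01010(✓)  01011(✓)  01101(✓)  01110(✓)  01111(✓)  10000(✓)  10001(✓)  10011(✓)  10100(✓)  10101(✓)  11000(✓)  11001(✓)  11010(✓)  11011(✓)  11100(✓)  11110(✓)  11111(✓)
size-2^1 implicants → -0000(✓)  -0001(✓)  -0011(✓)  -0100(✓)  -0101(✓)  -1000(✓)  -1010(✓)  -1011(✓)  -1110(✓)  -1111(✓)  0-000(✓)  0-011(✓)  0-101(✓)  0-111(✓)  00-00(✓)  00-01(✓)  00-11(✓)  000-1(✓)  0000-(✓)  001-1(✓)  0010-(✓)  01-10(✓)  01-11(✓)  010-0(✓)  0101-(✓)  011-1(✓)  0111-(✓)  1-000(✓)  1-001(✓)  1-011(✓)  1-100(✓)  10-00(✓)  10-01(✓)  100-1(✓)  1000-(✓)  1010-(✓)  11-00(✓)  11-10(✓)  11-11(✓)  110-0(✓)  110-1(✓)  1100-(✓)  1101-(✓)  111-0(✓)  1111-(✓)
size-2^2 implicants → --000  --011  -0-00(✓)  -0-01(✓)  -00-1  -000-(✓)  -010-(✓)  -1-10(✓)  -1-11(✓)  -10-0  -101-(✓)  -111-(✓)  0--11  0-1-1  00--1  00-0-(✓)  01-1-(✓)  1--00  1-0-1  1-00-  10-0-(✓)  11--0  11-1-(✓)  110--
size-2^3 implicants → -0-0-  -1-1-
Unchecked terms (primes): --000, --011, -0-0-, -00-1, -1-1-, -10-0, 0--11, 0-1-1, 00--1, 1--00, 1-0-1, 1-00-, 11--0, 110--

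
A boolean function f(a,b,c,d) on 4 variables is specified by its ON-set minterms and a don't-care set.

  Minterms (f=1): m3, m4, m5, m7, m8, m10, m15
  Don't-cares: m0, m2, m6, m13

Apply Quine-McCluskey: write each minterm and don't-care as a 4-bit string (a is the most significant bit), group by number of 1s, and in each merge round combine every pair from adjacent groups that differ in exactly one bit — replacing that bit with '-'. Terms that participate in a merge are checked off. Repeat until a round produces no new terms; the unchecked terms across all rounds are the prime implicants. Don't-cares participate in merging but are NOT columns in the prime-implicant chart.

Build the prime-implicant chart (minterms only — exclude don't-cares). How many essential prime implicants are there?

size-2^0 implicants → 0000(✓)  0010(✓)  0011(✓)  0100(✓)  0101(✓)  0110(✓)  0111(✓)  1000(✓)  1010(✓)  1101(✓)  1111(✓)
size-2^1 implicants → -000(✓)  -010(✓)  -101(✓)  -111(✓)  0-00(✓)  0-10(✓)  0-11(✓)  00-0(✓)  001-(✓)  01-0(✓)  01-1(✓)  010-(✓)  011-(✓)  10-0(✓)  11-1(✓)
size-2^2 implicants → -0-0  -1-1  0--0  0-1-  01--
Unchecked terms (primes): -0-0, -1-1, 0--0, 0-1-, 01--
Minterm coverage:
  m3 ⊆ 0-1- [E]
  m4 ⊆ 0--0,01--
  m5 ⊆ -1-1,01--
  m7 ⊆ -1-1,0-1-,01--
  m8 ⊆ -0-0 [E]
  m10 ⊆ -0-0 [E]
  m15 ⊆ -1-1 [E]
E = {-0-0, -1-1, 0-1-}

3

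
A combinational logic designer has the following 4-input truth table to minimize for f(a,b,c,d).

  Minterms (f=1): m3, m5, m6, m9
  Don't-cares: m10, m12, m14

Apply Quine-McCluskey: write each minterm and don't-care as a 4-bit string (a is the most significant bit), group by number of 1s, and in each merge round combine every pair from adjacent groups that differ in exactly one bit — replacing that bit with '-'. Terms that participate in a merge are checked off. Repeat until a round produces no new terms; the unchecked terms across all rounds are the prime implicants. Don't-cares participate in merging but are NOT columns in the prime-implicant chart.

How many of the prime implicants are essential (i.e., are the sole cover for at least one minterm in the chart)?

Round 0: 0011 0101 0110✓ 1001 1010✓ 1100✓ 1110✓
Round 1: -110 1-10 11-0
PIs = {-110, 0011, 0101, 1-10, 1001, 11-0}
Coverage chart:
  m3: 0011 ←essential
  m5: 0101 ←essential
  m6: -110 ←essential
  m9: 1001 ←essential
Essential: -110, 0011, 0101, 1001

4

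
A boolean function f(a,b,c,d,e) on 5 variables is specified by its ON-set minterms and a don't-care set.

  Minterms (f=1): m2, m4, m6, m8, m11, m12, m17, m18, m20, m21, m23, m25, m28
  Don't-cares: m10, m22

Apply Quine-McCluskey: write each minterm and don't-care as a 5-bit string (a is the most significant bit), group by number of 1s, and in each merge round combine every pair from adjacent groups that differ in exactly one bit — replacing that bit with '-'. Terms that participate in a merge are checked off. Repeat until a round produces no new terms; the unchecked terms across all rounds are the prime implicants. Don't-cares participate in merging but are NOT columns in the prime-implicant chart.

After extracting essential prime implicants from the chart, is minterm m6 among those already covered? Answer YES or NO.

[col 0] 00010*, 00100*, 00110*, 01000*, 01010*, 01011*, 01100*, 10001*, 10010*, 10100*, 10101*, 10110*, 10111*, 11001*, 11100*
[col 1] -0010*, -0100*, -0110*, -1100*, 0-010, 0-100*, 00-10*, 001-0*, 01-00, 010-0, 0101-, 1-001, 1-100*, 10-01, 10-10*, 101-0*, 101-1*, 1010-*, 1011-*
[col 2] --100, -0-10, -01-0, 101--
Prime implicants: --100, -0-10, -01-0, 0-010, 01-00, 010-0, 0101-, 1-001, 10-01, 101--
PI chart (minterm → PIs covering it):
  2 | -0-10,0-010
  4 | --100,-01-0
  6 | -0-10,-01-0
  8 | 01-00,010-0
  11 | 0101-  (sole → essential)
  12 | --100,01-00
  17 | 1-001,10-01
  18 | -0-10  (sole → essential)
  20 | --100,-01-0,101--
  21 | 10-01,101--
  23 | 101--  (sole → essential)
  25 | 1-001  (sole → essential)
  28 | --100  (sole → essential)
Essential prime implicants: --100, -0-10, 0101-, 1-001, 101--

YES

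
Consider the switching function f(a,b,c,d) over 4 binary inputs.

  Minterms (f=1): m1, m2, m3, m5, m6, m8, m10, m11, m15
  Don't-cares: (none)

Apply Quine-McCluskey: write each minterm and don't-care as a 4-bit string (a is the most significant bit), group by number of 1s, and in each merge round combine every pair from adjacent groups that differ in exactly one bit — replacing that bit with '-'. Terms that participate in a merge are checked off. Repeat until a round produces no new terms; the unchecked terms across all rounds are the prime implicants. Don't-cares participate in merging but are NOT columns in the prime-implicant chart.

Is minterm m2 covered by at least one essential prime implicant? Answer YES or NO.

[col 0] 0001*, 0010*, 0011*, 0101*, 0110*, 1000*, 1010*, 1011*, 1111*
[col 1] -010*, -011*, 0-01, 0-10, 00-1, 001-*, 1-11, 10-0, 101-*
[col 2] -01-
Prime implicants: -01-, 0-01, 0-10, 00-1, 1-11, 10-0
PI chart (minterm → PIs covering it):
  1 | 0-01,00-1
  2 | -01-,0-10
  3 | -01-,00-1
  5 | 0-01  (sole → essential)
  6 | 0-10  (sole → essential)
  8 | 10-0  (sole → essential)
  10 | -01-,10-0
  11 | -01-,1-11
  15 | 1-11  (sole → essential)
Essential prime implicants: 0-01, 0-10, 1-11, 10-0

YES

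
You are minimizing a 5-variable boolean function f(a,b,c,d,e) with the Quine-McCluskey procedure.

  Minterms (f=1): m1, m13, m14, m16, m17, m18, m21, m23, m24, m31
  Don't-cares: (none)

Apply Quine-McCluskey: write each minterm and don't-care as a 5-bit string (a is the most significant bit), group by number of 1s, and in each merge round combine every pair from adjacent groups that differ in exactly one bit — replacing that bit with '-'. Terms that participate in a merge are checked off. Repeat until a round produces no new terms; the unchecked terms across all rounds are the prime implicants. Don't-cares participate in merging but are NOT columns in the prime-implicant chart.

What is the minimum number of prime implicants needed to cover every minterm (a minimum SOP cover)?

[col 0] 00001*, 01101, 01110, 10000*, 10001*, 10010*, 10101*, 10111*, 11000*, 11111*
[col 1] -0001, 1-000, 1-111, 10-01, 100-0, 1000-, 101-1
Prime implicants: -0001, 01101, 01110, 1-000, 1-111, 10-01, 100-0, 1000-, 101-1
PI chart (minterm → PIs covering it):
  1 | -0001  (sole → essential)
  13 | 01101  (sole → essential)
  14 | 01110  (sole → essential)
  16 | 1-000,100-0,1000-
  17 | -0001,10-01,1000-
  18 | 100-0  (sole → essential)
  21 | 10-01,101-1
  23 | 1-111,101-1
  24 | 1-000  (sole → essential)
  31 | 1-111  (sole → essential)
Essential prime implicants: -0001, 01101, 01110, 1-000, 1-111, 100-0
Petrick residual → 10-01
Minimum SOP uses 7 PIs: b'c'd'e + a'bcd'e + a'bcde' + ac'd'e' + acde + ab'd'e + ab'c'e'

7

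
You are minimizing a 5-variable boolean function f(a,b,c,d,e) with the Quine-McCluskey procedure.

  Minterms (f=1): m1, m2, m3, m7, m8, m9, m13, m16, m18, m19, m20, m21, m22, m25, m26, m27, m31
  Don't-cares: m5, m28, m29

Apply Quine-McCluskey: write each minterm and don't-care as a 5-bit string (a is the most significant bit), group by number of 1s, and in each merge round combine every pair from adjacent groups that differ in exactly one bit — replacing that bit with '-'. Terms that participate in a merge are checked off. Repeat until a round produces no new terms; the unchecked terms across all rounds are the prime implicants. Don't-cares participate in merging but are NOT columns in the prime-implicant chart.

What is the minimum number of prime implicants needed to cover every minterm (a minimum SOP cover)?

Round 0: 00001✓ 00010✓ 00011✓ 00101✓ 00111✓ 01000✓ 01001✓ 01101✓ 10000✓ 10010✓ 10011✓ 10100✓ 10101✓ 10110✓ 11001✓ 11010✓ 11011✓ 11100✓ 11101✓ 11111✓
Round 1: -0010✓ -0011✓ -0101✓ -1001✓ -1101✓ 0-001✓ 0-101✓ 00-01✓ 00-11✓ 000-1✓ 0001-✓ 001-1✓ 01-01✓ 0100- 1-010✓ 1-011✓ 1-100✓ 1-101✓ 10-00✓ 10-10✓ 100-0✓ 1001-✓ 101-0✓ 1010-✓ 11-01✓ 11-11✓ 110-1✓ 1101-✓ 111-1✓ 1110-✓
Round 2: --101 -001- -1-01 0--01 00--1 1-01- 1-10- 10--0 11--1
PIs = {--101, -001-, -1-01, 0--01, 00--1, 0100-, 1-01-, 1-10-, 10--0, 11--1}
Coverage chart:
  m1: 0--01,00--1
  m2: -001- ←essential
  m3: -001-,00--1
  m7: 00--1 ←essential
  m8: 0100- ←essential
  m9: -1-01,0--01,0100-
  m13: --101,-1-01,0--01
  m16: 10--0 ←essential
  m18: -001-,1-01-,10--0
  m19: -001-,1-01-
  m20: 1-10-,10--0
  m21: --101,1-10-
  m22: 10--0 ←essential
  m25: -1-01,11--1
  m26: 1-01- ←essential
  m27: 1-01-,11--1
  m31: 11--1 ←essential
Essential: -001-, 00--1, 0100-, 1-01-, 10--0, 11--1
Petrick residual → --101
Min cover (7 terms): cd'e + b'c'd + a'b'e + a'bc'd' + ac'd + ab'e' + abe

7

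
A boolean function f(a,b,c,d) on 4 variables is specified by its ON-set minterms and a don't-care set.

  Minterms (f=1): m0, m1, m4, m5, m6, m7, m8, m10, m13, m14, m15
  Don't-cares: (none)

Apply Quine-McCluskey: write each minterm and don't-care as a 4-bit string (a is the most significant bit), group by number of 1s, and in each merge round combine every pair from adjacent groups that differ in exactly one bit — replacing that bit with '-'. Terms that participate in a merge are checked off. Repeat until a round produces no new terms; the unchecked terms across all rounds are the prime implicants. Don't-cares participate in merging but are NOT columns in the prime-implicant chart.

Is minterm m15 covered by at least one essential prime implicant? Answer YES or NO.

YES

size-2^0 implicants → 0000(✓)  0001(✓)  0100(✓)  0101(✓)  0110(✓)  0111(✓)  1000(✓)  1010(✓)  1101(✓)  1110(✓)  1111(✓)
size-2^1 implicants → -000  -101(✓)  -110(✓)  -111(✓)  0-00(✓)  0-01(✓)  000-(✓)  01-0(✓)  01-1(✓)  010-(✓)  011-(✓)  1-10  10-0  11-1(✓)  111-(✓)
size-2^2 implicants → -1-1  -11-  0-0-  01--
Unchecked terms (primes): -000, -1-1, -11-, 0-0-, 01--, 1-10, 10-0
Minterm coverage:
  m0 ⊆ -000,0-0-
  m1 ⊆ 0-0- [E]
  m4 ⊆ 0-0-,01--
  m5 ⊆ -1-1,0-0-,01--
  m6 ⊆ -11-,01--
  m7 ⊆ -1-1,-11-,01--
  m8 ⊆ -000,10-0
  m10 ⊆ 1-10,10-0
  m13 ⊆ -1-1 [E]
  m14 ⊆ -11-,1-10
  m15 ⊆ -1-1,-11-
E = {-1-1, 0-0-}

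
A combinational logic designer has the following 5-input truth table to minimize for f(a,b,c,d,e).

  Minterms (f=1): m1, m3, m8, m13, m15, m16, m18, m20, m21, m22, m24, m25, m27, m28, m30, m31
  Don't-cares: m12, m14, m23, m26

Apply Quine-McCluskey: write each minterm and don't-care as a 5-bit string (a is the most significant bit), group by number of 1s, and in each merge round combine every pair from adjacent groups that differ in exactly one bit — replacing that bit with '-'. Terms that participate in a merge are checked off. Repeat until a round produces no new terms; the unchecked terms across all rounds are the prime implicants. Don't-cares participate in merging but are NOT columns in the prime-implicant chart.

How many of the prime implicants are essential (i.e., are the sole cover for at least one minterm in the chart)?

6

[col 0] 00001*, 00011*, 01000*, 01100*, 01101*, 01110*, 01111*, 10000*, 10010*, 10100*, 10101*, 10110*, 10111*, 11000*, 11001*, 11010*, 11011*, 11100*, 11110*, 11111*
[col 1] -1000*, -1100*, -1110*, -1111*, 000-1, 01-00*, 011-0*, 011-1*, 0110-*, 0111-*, 1-000*, 1-010*, 1-100*, 1-110*, 1-111*, 10-00*, 10-10*, 100-0*, 101-0*, 101-1*, 1010-*, 1011-*, 11-00*, 11-10*, 11-11*, 110-0*, 110-1*, 1100-*, 1101-*, 111-0*, 1111-*
[col 2] -1-00, -11-0, -111-, 011--, 1--00*, 1--10*, 1-0-0*, 1-1-0*, 1-11-, 10--0*, 101--, 11--0*, 11-1-, 110--
[col 3] 1---0
Prime implicants: -1-00, -11-0, -111-, 000-1, 011--, 1---0, 1-11-, 101--, 11-1-, 110--
PI chart (minterm → PIs covering it):
  1 | 000-1  (sole → essential)
  3 | 000-1  (sole → essential)
  8 | -1-00  (sole → essential)
  13 | 011--  (sole → essential)
  15 | -111-,011--
  16 | 1---0  (sole → essential)
  18 | 1---0  (sole → essential)
  20 | 1---0,101--
  21 | 101--  (sole → essential)
  22 | 1---0,1-11-,101--
  24 | -1-00,1---0,110--
  25 | 110--  (sole → essential)
  27 | 11-1-,110--
  28 | -1-00,-11-0,1---0
  30 | -11-0,-111-,1---0,1-11-,11-1-
  31 | -111-,1-11-,11-1-
Essential prime implicants: -1-00, 000-1, 011--, 1---0, 101--, 110--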